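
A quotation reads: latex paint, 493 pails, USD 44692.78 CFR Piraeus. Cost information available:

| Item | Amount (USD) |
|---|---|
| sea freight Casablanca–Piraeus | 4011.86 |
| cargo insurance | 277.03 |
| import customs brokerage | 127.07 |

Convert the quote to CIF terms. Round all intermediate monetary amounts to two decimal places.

Not relevant to the conversion: freight — on the seller under both CFR and CIF; already in the CFR price and stays in the CIF price. brokerage — on the buyer under both terms; not part of either seller's price.
From CFR to CIF, the seller additionally bears: insurance.
CIF price = 44692.78 + 277.03 = 44969.81

CIF price: USD 44969.81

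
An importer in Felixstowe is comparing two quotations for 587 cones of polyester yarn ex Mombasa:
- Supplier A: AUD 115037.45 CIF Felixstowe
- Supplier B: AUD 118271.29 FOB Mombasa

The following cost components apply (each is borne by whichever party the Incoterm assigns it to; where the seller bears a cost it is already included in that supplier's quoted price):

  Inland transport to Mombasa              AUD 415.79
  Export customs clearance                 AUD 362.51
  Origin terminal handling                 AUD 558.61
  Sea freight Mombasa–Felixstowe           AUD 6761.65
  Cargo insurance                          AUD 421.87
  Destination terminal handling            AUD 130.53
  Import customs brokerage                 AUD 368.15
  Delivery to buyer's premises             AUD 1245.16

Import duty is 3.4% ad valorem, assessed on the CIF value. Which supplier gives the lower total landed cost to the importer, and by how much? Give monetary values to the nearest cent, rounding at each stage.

Supplier A (CIF):
The CIF price already equals the CIF value: 115037.45
Import duty = 115037.45 × 3.4% = 3911.27
Buyer bears (A): 130.53 + 368.15 + 1245.16 = 1743.84
Landed cost (A) = invoice 115037.45 + 1743.84 + duty 3911.27 = 120692.56
Supplier B (FOB):
CIF value = FOB price + freight + insurance = 118271.29 + 6761.65 + 421.87 = 125454.81
Import duty = 125454.81 × 3.4% = 4265.46
Buyer bears (B): 6761.65 + 421.87 + 130.53 + 368.15 + 1245.16 = 8927.36
Landed cost (B) = invoice 118271.29 + 8927.36 + duty 4265.46 = 131464.11
Difference = |120692.56 − 131464.11| = 10771.55

Supplier A is cheaper by AUD 10771.55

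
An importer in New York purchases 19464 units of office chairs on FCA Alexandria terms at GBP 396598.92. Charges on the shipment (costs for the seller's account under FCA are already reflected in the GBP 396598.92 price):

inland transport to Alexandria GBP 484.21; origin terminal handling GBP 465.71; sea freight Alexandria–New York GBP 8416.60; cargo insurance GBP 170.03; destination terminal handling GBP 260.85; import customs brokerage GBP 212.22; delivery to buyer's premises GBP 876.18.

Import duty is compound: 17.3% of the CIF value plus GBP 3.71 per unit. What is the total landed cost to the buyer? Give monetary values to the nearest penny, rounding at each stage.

FCA: the seller delivers export-cleared goods to the carrier; the buyer bears costs from that point.
Already in the invoice (seller's account under FCA): inland to port — exclude.
CIF value = FCA price + origin terminal + freight + insurance = 396598.92 + 465.71 + 8416.60 + 170.03 = 405651.26
Ad valorem component: 405651.26 × 17.3% = 70177.67
Specific component: 19464 × 3.71 = 72211.44
Import duty = 70177.67 + 72211.44 = 142389.11
Buyer bears: origin terminal 465.71 + freight 8416.60 + insurance 170.03 + destination terminal 260.85 + brokerage 212.22 + delivery 876.18 + duty 142389.11 = 152790.70
Landed cost = invoice 396598.92 + 152790.70 = 549389.62

Total landed cost: GBP 549389.62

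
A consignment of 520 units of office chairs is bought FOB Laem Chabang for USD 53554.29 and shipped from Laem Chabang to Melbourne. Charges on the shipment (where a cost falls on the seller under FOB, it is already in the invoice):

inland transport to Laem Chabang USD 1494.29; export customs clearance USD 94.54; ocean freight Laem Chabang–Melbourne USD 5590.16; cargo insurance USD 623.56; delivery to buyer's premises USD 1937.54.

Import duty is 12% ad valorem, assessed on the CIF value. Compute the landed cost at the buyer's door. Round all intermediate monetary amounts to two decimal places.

Total landed cost: USD 68877.71

FOB: the seller bears costs until goods are on board at the origin port; the buyer bears freight, insurance and all costs thereafter.
Already in the invoice (seller's account under FOB): inland to port, export clearance — exclude.
CIF value = FOB price + freight + insurance = 53554.29 + 5590.16 + 623.56 = 59768.01
Import duty = 59768.01 × 12% = 7172.16
Buyer bears: freight 5590.16 + insurance 623.56 + delivery 1937.54 + duty 7172.16 = 15323.42
Landed cost = invoice 53554.29 + 15323.42 = 68877.71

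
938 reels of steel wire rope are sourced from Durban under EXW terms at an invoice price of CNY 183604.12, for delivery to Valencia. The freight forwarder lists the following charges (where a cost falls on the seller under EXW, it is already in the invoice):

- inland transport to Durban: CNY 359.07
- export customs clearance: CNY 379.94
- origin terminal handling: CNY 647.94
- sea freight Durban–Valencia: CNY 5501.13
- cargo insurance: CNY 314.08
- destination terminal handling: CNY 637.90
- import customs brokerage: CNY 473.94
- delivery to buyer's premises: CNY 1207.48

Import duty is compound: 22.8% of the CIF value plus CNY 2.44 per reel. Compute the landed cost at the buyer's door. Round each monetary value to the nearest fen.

Total landed cost: CNY 238918.15

EXW: the seller makes goods available at their premises; the buyer bears all onward costs.
CIF value = EXW price + inland to port + export clearance + origin terminal + freight + insurance = 183604.12 + 359.07 + 379.94 + 647.94 + 5501.13 + 314.08 = 190806.28
Ad valorem component: 190806.28 × 22.8% = 43503.83
Specific component: 938 × 2.44 = 2288.72
Import duty = 43503.83 + 2288.72 = 45792.55
Buyer bears: inland to port 359.07 + export clearance 379.94 + origin terminal 647.94 + freight 5501.13 + insurance 314.08 + destination terminal 637.90 + brokerage 473.94 + delivery 1207.48 + duty 45792.55 = 55314.03
Landed cost = invoice 183604.12 + 55314.03 = 238918.15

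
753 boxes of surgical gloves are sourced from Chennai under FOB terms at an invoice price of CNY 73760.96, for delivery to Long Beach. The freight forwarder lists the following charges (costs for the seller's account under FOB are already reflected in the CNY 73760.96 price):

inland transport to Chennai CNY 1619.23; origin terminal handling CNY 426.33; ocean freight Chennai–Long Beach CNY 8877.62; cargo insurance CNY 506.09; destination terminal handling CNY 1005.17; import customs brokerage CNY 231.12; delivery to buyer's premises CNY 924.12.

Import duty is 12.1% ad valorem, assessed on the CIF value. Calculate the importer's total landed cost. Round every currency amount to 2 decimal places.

Total landed cost: CNY 95365.59

FOB: the seller bears costs until goods are on board at the origin port; the buyer bears freight, insurance and all costs thereafter.
Already in the invoice (seller's account under FOB): inland to port, origin terminal — exclude.
CIF value = FOB price + freight + insurance = 73760.96 + 8877.62 + 506.09 = 83144.67
Import duty = 83144.67 × 12.1% = 10060.51
Buyer bears: freight 8877.62 + insurance 506.09 + destination terminal 1005.17 + brokerage 231.12 + delivery 924.12 + duty 10060.51 = 21604.63
Landed cost = invoice 73760.96 + 21604.63 = 95365.59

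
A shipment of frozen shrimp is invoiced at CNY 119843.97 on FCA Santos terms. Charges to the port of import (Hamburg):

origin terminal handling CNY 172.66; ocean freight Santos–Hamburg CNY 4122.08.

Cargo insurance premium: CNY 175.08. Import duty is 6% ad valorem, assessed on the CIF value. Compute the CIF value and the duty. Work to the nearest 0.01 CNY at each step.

CIF = FCA price + pre-shipment costs + freight + insurance
CIF = 119843.97 + 172.66 + 4122.08 + 175.08 = 124313.79
Import duty = 124313.79 × 6% = 7458.83

CIF value: CNY 124313.79; import duty: CNY 7458.83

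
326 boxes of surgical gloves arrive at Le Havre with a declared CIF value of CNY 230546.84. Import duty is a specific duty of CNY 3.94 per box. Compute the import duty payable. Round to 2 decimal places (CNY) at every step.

Import duty = 326 × 3.94 = 1284.44

Import duty: CNY 1284.44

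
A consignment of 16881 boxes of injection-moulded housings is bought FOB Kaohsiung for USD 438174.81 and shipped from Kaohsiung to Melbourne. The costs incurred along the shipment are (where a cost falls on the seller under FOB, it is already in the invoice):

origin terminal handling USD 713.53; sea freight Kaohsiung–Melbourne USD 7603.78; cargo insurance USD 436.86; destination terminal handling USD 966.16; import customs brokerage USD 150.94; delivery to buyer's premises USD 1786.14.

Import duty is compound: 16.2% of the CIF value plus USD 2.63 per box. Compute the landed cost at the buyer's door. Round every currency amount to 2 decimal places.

Total landed cost: USD 565802.62

FOB: the seller bears costs until goods are on board at the origin port; the buyer bears freight, insurance and all costs thereafter.
Already in the invoice (seller's account under FOB): origin terminal — exclude.
CIF value = FOB price + freight + insurance = 438174.81 + 7603.78 + 436.86 = 446215.45
Ad valorem component: 446215.45 × 16.2% = 72286.90
Specific component: 16881 × 2.63 = 44397.03
Import duty = 72286.90 + 44397.03 = 116683.93
Buyer bears: freight 7603.78 + insurance 436.86 + destination terminal 966.16 + brokerage 150.94 + delivery 1786.14 + duty 116683.93 = 127627.81
Landed cost = invoice 438174.81 + 127627.81 = 565802.62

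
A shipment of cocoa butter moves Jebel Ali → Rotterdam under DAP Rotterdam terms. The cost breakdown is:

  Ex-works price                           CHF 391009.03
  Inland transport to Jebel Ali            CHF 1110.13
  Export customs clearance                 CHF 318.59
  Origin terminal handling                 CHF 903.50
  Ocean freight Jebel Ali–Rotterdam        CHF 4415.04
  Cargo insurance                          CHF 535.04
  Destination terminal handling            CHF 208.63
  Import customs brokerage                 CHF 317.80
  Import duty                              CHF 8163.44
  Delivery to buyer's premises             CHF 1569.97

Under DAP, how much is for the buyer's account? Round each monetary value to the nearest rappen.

DAP: the seller bears all costs to the named destination except import duty and clearance.
Seller's account: goods 391009.03 + inland to port 1110.13 + export clearance 318.59 + origin terminal 903.50 + freight 4415.04 + insurance 535.04 + destination terminal 208.63 + delivery 1569.97 = 400069.93
Buyer's account: brokerage 317.80 + duty 8163.44 = 8481.24

Buyer's account: CHF 8481.24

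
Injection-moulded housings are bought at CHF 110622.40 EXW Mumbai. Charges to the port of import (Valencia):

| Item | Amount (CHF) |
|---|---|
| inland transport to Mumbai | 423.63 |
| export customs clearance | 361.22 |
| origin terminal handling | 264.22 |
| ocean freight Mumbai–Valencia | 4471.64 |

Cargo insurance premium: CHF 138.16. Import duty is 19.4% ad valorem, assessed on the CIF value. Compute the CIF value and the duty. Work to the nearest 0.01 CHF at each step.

CIF value: CHF 116281.27; import duty: CHF 22558.57

CIF = EXW price + pre-shipment costs + freight + insurance
CIF = 110622.40 + 423.63 + 361.22 + 264.22 + 4471.64 + 138.16 = 116281.27
Import duty = 116281.27 × 19.4% = 22558.57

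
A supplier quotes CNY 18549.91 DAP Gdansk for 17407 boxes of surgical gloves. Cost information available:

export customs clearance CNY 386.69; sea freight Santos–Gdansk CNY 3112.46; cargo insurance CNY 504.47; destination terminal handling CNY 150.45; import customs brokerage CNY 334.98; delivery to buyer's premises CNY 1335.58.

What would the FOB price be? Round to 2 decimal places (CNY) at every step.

Not relevant to the conversion: export clearance — on the seller under both DAP and FOB; already in the DAP price and stays in the FOB price. brokerage — on the buyer under both terms; not part of either seller's price.
From DAP to FOB, the seller no longer bears: freight, insurance, destination terminal, delivery.
FOB price = 18549.91 − 3112.46 − 504.47 − 150.45 − 1335.58 = 13446.95

FOB price: CNY 13446.95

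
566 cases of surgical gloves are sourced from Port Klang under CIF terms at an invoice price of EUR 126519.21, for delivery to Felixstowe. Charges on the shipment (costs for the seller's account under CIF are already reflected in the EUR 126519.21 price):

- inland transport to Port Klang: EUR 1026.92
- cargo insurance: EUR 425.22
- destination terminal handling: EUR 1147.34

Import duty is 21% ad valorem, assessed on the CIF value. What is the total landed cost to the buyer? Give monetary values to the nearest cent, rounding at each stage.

Total landed cost: EUR 154235.58

CIF: the seller pays costs through ocean freight and marine insurance to the destination port.
Already in the invoice (seller's account under CIF): inland to port, insurance — exclude.
The CIF price already equals the CIF value: 126519.21
Import duty = 126519.21 × 21% = 26569.03
Buyer bears: destination terminal 1147.34 + duty 26569.03 = 27716.37
Landed cost = invoice 126519.21 + 27716.37 = 154235.58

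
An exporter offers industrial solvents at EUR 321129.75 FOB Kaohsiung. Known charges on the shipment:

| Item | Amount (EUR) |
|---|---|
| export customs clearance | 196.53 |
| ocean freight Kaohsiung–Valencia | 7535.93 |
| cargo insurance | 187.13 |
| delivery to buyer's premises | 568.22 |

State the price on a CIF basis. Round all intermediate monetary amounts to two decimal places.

Not relevant to the conversion: export clearance — on the seller under both FOB and CIF; already in the FOB price and stays in the CIF price. delivery — on the buyer under both terms; not part of either seller's price.
From FOB to CIF, the seller additionally bears: freight, insurance.
CIF price = 321129.75 + 7535.93 + 187.13 = 328852.81

CIF price: EUR 328852.81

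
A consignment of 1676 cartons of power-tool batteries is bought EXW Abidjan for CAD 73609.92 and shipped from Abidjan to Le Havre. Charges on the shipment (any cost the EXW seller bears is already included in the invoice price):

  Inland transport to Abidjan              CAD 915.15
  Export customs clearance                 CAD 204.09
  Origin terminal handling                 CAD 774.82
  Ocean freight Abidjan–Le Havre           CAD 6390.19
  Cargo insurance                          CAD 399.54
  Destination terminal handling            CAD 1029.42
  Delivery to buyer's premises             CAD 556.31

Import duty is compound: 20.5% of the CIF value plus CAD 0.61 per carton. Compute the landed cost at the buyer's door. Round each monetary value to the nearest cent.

EXW: the seller makes goods available at their premises; the buyer bears all onward costs.
CIF value = EXW price + inland to port + export clearance + origin terminal + freight + insurance = 73609.92 + 915.15 + 204.09 + 774.82 + 6390.19 + 399.54 = 82293.71
Ad valorem component: 82293.71 × 20.5% = 16870.21
Specific component: 1676 × 0.61 = 1022.36
Import duty = 16870.21 + 1022.36 = 17892.57
Buyer bears: inland to port 915.15 + export clearance 204.09 + origin terminal 774.82 + freight 6390.19 + insurance 399.54 + destination terminal 1029.42 + delivery 556.31 + duty 17892.57 = 28162.09
Landed cost = invoice 73609.92 + 28162.09 = 101772.01

Total landed cost: CAD 101772.01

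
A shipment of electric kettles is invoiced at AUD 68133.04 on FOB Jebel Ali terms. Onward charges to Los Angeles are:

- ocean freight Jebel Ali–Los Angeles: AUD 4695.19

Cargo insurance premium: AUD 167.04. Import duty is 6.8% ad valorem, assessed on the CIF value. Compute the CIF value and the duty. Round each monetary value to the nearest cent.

CIF = FOB price + freight + insurance
CIF = 68133.04 + 4695.19 + 167.04 = 72995.27
Import duty = 72995.27 × 6.8% = 4963.68

CIF value: AUD 72995.27; import duty: AUD 4963.68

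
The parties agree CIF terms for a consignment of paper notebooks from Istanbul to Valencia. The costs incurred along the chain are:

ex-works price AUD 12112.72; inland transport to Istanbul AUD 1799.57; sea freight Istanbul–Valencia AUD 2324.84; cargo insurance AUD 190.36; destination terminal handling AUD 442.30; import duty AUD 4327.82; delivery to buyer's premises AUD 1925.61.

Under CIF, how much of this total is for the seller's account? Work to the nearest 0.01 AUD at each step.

CIF: the seller pays costs through ocean freight and marine insurance to the destination port.
Seller's account: goods 12112.72 + inland to port 1799.57 + freight 2324.84 + insurance 190.36 = 16427.49
Buyer's account: destination terminal 442.30 + duty 4327.82 + delivery 1925.61 = 6695.73

Seller's account: AUD 16427.49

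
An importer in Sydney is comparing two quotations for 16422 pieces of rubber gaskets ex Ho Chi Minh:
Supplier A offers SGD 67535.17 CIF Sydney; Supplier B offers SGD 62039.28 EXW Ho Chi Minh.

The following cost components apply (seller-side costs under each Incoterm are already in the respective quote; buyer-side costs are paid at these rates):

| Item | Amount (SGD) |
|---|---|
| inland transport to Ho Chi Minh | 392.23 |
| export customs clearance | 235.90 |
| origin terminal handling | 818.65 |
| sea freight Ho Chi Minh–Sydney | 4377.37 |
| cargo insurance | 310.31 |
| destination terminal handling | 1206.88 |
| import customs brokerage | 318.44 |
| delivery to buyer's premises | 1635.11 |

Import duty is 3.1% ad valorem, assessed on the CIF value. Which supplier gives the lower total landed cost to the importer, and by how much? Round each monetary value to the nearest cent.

Supplier A is cheaper by SGD 658.37

Supplier A (CIF):
The CIF price already equals the CIF value: 67535.17
Import duty = 67535.17 × 3.1% = 2093.59
Buyer bears (A): 1206.88 + 318.44 + 1635.11 = 3160.43
Landed cost (A) = invoice 67535.17 + 3160.43 + duty 2093.59 = 72789.19
Supplier B (EXW):
CIF value = EXW price + inland to port + export clearance + origin terminal + freight + insurance = 62039.28 + 392.23 + 235.90 + 818.65 + 4377.37 + 310.31 = 68173.74
Import duty = 68173.74 × 3.1% = 2113.39
Buyer bears (B): 392.23 + 235.90 + 818.65 + 4377.37 + 310.31 + 1206.88 + 318.44 + 1635.11 = 9294.89
Landed cost (B) = invoice 62039.28 + 9294.89 + duty 2113.39 = 73447.56
Difference = |72789.19 − 73447.56| = 658.37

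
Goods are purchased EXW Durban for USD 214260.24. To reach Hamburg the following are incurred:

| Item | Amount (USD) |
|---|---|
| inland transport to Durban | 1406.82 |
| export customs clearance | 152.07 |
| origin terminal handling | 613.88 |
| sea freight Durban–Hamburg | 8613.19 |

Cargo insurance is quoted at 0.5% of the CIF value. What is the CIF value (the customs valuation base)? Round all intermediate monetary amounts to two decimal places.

Let C be the CIF value. C = EXW price + pre-shipment costs + freight + 0.5% × C
C − 0.5% × C = 214260.24 + 1406.82 + 152.07 + 613.88 + 8613.19
0.995 × C = 225046.20
C = 225046.20 / 0.995 = 226177.09
Insurance premium = 0.5% × 226177.09 = 1130.89

CIF value: USD 226177.09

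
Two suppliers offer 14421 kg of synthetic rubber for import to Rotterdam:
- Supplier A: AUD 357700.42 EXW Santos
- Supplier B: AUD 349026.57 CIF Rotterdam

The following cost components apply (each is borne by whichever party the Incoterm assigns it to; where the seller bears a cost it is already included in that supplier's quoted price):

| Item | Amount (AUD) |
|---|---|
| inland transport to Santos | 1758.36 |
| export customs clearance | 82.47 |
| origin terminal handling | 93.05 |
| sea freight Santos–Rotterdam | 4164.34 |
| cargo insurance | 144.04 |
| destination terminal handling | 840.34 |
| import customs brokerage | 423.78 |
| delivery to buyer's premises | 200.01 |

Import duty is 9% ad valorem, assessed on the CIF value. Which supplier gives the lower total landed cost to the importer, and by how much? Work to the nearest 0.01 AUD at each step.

Supplier B is cheaper by AUD 16258.56

Supplier A (EXW):
CIF value = EXW price + inland to port + export clearance + origin terminal + freight + insurance = 357700.42 + 1758.36 + 82.47 + 93.05 + 4164.34 + 144.04 = 363942.68
Import duty = 363942.68 × 9% = 32754.84
Buyer bears (A): 1758.36 + 82.47 + 93.05 + 4164.34 + 144.04 + 840.34 + 423.78 + 200.01 = 7706.39
Landed cost (A) = invoice 357700.42 + 7706.39 + duty 32754.84 = 398161.65
Supplier B (CIF):
The CIF price already equals the CIF value: 349026.57
Import duty = 349026.57 × 9% = 31412.39
Buyer bears (B): 840.34 + 423.78 + 200.01 = 1464.13
Landed cost (B) = invoice 349026.57 + 1464.13 + duty 31412.39 = 381903.09
Difference = |398161.65 − 381903.09| = 16258.56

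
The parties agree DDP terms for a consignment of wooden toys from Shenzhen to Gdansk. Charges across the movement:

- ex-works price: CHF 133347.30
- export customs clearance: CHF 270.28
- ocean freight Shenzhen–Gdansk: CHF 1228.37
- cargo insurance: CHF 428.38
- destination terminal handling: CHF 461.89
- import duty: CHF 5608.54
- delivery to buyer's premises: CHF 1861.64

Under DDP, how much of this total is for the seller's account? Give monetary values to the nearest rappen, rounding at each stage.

Seller's account: CHF 143206.40

DDP: the seller bears all costs including import duty.
Seller's account: goods 133347.30 + export clearance 270.28 + freight 1228.37 + insurance 428.38 + destination terminal 461.89 + duty 5608.54 + delivery 1861.64 = 143206.40
Buyer's account: 0.00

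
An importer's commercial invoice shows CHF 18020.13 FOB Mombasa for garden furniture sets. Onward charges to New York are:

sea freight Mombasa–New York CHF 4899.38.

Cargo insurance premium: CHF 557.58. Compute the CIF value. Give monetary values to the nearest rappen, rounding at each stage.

CIF value: CHF 23477.09

CIF = FOB price + freight + insurance
CIF = 18020.13 + 4899.38 + 557.58 = 23477.09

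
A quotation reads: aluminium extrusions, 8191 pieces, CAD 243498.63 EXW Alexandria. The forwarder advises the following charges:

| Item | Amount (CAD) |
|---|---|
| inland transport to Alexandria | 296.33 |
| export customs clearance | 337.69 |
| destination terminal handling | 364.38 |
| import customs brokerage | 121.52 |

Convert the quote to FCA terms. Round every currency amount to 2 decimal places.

FCA price: CAD 244132.65

Not relevant to the conversion: brokerage, destination terminal — on the buyer under both terms; not part of either seller's price.
From EXW to FCA, the seller additionally bears: inland to port, export clearance.
FCA price = 243498.63 + 296.33 + 337.69 = 244132.65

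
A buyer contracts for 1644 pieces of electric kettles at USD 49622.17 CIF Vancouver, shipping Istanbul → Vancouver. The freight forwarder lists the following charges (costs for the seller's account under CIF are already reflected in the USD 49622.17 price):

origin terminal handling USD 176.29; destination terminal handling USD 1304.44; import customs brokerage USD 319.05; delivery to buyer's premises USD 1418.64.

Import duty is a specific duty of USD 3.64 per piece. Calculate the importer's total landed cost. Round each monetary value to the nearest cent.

CIF: the seller pays costs through ocean freight and marine insurance to the destination port.
Already in the invoice (seller's account under CIF): origin terminal — exclude.
The CIF price already equals the CIF value: 49622.17
Import duty = 1644 × 3.64 = 5984.16
Buyer bears: destination terminal 1304.44 + brokerage 319.05 + delivery 1418.64 + duty 5984.16 = 9026.29
Landed cost = invoice 49622.17 + 9026.29 = 58648.46

Total landed cost: USD 58648.46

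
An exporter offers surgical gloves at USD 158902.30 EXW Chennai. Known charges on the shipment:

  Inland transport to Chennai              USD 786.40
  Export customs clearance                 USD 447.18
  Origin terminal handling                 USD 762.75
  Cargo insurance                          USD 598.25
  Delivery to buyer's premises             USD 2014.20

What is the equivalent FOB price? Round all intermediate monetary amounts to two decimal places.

FOB price: USD 160898.63

Not relevant to the conversion: insurance, delivery — on the buyer under both terms; not part of either seller's price.
From EXW to FOB, the seller additionally bears: inland to port, export clearance, origin terminal.
FOB price = 158902.30 + 786.40 + 447.18 + 762.75 = 160898.63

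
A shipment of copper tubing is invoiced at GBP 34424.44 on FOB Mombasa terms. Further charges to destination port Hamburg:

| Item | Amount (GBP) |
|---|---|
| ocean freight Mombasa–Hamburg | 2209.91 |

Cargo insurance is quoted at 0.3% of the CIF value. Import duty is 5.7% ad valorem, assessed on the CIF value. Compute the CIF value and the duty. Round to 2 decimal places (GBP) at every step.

CIF value: GBP 36744.58; import duty: GBP 2094.44

Let C be the CIF value. C = FOB price + freight + 0.3% × C
C − 0.3% × C = 34424.44 + 2209.91
0.997 × C = 36634.35
C = 36634.35 / 0.997 = 36744.58
Insurance premium = 0.3% × 36744.58 = 110.23
Import duty = 36744.58 × 5.7% = 2094.44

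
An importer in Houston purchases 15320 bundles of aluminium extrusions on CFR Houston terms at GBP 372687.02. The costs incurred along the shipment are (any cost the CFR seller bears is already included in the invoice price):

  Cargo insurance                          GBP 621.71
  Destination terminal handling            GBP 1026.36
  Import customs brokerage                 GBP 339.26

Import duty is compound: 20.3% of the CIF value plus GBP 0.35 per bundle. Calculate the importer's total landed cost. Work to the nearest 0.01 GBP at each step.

Total landed cost: GBP 455818.02

CFR: the seller pays costs through ocean freight to the destination port, but not insurance.
CIF value = CFR price + insurance = 372687.02 + 621.71 = 373308.73
Ad valorem component: 373308.73 × 20.3% = 75781.67
Specific component: 15320 × 0.35 = 5362.00
Import duty = 75781.67 + 5362.00 = 81143.67
Buyer bears: insurance 621.71 + destination terminal 1026.36 + brokerage 339.26 + duty 81143.67 = 83131.00
Landed cost = invoice 372687.02 + 83131.00 = 455818.02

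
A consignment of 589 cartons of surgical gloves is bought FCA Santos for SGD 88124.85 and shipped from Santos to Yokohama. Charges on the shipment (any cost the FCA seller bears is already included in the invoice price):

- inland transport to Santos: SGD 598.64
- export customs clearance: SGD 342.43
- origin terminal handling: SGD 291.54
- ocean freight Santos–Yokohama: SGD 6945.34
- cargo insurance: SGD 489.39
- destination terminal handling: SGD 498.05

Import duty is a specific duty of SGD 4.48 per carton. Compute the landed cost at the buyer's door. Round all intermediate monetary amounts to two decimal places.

FCA: the seller delivers export-cleared goods to the carrier; the buyer bears costs from that point.
Already in the invoice (seller's account under FCA): inland to port, export clearance — exclude.
CIF value = FCA price + origin terminal + freight + insurance = 88124.85 + 291.54 + 6945.34 + 489.39 = 95851.12
Import duty = 589 × 4.48 = 2638.72
Buyer bears: origin terminal 291.54 + freight 6945.34 + insurance 489.39 + destination terminal 498.05 + duty 2638.72 = 10863.04
Landed cost = invoice 88124.85 + 10863.04 = 98987.89

Total landed cost: SGD 98987.89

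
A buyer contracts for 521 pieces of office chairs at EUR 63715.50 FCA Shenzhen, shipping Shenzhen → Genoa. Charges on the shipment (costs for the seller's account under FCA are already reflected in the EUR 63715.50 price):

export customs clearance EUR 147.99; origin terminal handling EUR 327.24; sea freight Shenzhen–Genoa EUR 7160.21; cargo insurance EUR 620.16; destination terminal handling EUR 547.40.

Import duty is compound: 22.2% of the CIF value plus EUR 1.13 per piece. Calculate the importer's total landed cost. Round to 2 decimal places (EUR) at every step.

FCA: the seller delivers export-cleared goods to the carrier; the buyer bears costs from that point.
Already in the invoice (seller's account under FCA): export clearance — exclude.
CIF value = FCA price + origin terminal + freight + insurance = 63715.50 + 327.24 + 7160.21 + 620.16 = 71823.11
Ad valorem component: 71823.11 × 22.2% = 15944.73
Specific component: 521 × 1.13 = 588.73
Import duty = 15944.73 + 588.73 = 16533.46
Buyer bears: origin terminal 327.24 + freight 7160.21 + insurance 620.16 + destination terminal 547.40 + duty 16533.46 = 25188.47
Landed cost = invoice 63715.50 + 25188.47 = 88903.97

Total landed cost: EUR 88903.97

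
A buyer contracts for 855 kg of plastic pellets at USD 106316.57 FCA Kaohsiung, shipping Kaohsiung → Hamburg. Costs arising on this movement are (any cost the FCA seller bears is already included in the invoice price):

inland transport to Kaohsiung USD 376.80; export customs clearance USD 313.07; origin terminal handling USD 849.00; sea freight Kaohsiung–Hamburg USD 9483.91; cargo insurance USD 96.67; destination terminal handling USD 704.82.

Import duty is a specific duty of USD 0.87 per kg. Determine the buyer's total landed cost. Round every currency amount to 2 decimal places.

Total landed cost: USD 118194.82

FCA: the seller delivers export-cleared goods to the carrier; the buyer bears costs from that point.
Already in the invoice (seller's account under FCA): inland to port, export clearance — exclude.
CIF value = FCA price + origin terminal + freight + insurance = 106316.57 + 849.00 + 9483.91 + 96.67 = 116746.15
Import duty = 855 × 0.87 = 743.85
Buyer bears: origin terminal 849.00 + freight 9483.91 + insurance 96.67 + destination terminal 704.82 + duty 743.85 = 11878.25
Landed cost = invoice 106316.57 + 11878.25 = 118194.82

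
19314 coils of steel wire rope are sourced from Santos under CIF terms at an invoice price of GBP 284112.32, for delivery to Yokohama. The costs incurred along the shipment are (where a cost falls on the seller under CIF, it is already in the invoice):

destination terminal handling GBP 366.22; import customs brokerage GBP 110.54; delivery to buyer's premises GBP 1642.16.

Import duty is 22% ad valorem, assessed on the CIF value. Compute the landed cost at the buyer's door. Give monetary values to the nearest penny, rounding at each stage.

CIF: the seller pays costs through ocean freight and marine insurance to the destination port.
The CIF price already equals the CIF value: 284112.32
Import duty = 284112.32 × 22% = 62504.71
Buyer bears: destination terminal 366.22 + brokerage 110.54 + delivery 1642.16 + duty 62504.71 = 64623.63
Landed cost = invoice 284112.32 + 64623.63 = 348735.95

Total landed cost: GBP 348735.95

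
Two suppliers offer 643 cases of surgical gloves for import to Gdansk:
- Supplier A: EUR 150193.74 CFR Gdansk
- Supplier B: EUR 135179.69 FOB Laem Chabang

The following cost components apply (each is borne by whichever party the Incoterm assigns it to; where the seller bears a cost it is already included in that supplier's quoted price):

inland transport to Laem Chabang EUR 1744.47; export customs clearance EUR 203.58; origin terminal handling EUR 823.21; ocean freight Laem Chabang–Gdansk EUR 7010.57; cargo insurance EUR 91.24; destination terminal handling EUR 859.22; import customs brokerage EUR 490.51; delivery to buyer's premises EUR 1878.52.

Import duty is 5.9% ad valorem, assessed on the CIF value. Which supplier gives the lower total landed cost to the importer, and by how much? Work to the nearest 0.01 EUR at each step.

Supplier A (CFR):
CIF value = CFR price + insurance = 150193.74 + 91.24 = 150284.98
Import duty = 150284.98 × 5.9% = 8866.81
Buyer bears (A): 91.24 + 859.22 + 490.51 + 1878.52 = 3319.49
Landed cost (A) = invoice 150193.74 + 3319.49 + duty 8866.81 = 162380.04
Supplier B (FOB):
CIF value = FOB price + freight + insurance = 135179.69 + 7010.57 + 91.24 = 142281.50
Import duty = 142281.50 × 5.9% = 8394.61
Buyer bears (B): 7010.57 + 91.24 + 859.22 + 490.51 + 1878.52 = 10330.06
Landed cost (B) = invoice 135179.69 + 10330.06 + duty 8394.61 = 153904.36
Difference = |162380.04 − 153904.36| = 8475.68

Supplier B is cheaper by EUR 8475.68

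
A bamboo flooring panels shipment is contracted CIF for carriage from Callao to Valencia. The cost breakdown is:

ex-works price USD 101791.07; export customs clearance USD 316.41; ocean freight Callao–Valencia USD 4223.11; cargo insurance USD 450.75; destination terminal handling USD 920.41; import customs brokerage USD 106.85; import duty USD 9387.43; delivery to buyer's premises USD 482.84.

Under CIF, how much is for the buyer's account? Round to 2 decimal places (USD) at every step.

Buyer's account: USD 10897.53

CIF: the seller pays costs through ocean freight and marine insurance to the destination port.
Seller's account: goods 101791.07 + export clearance 316.41 + freight 4223.11 + insurance 450.75 = 106781.34
Buyer's account: destination terminal 920.41 + brokerage 106.85 + duty 9387.43 + delivery 482.84 = 10897.53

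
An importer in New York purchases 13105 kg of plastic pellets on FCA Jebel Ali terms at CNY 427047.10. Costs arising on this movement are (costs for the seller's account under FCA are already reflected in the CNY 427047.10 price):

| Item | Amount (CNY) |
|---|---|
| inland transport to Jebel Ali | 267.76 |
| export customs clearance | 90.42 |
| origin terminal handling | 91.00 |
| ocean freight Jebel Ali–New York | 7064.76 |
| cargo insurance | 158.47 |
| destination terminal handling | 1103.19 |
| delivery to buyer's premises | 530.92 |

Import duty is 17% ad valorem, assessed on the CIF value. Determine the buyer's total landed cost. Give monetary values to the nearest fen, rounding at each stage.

FCA: the seller delivers export-cleared goods to the carrier; the buyer bears costs from that point.
Already in the invoice (seller's account under FCA): inland to port, export clearance — exclude.
CIF value = FCA price + origin terminal + freight + insurance = 427047.10 + 91.00 + 7064.76 + 158.47 = 434361.33
Import duty = 434361.33 × 17% = 73841.43
Buyer bears: origin terminal 91.00 + freight 7064.76 + insurance 158.47 + destination terminal 1103.19 + delivery 530.92 + duty 73841.43 = 82789.77
Landed cost = invoice 427047.10 + 82789.77 = 509836.87

Total landed cost: CNY 509836.87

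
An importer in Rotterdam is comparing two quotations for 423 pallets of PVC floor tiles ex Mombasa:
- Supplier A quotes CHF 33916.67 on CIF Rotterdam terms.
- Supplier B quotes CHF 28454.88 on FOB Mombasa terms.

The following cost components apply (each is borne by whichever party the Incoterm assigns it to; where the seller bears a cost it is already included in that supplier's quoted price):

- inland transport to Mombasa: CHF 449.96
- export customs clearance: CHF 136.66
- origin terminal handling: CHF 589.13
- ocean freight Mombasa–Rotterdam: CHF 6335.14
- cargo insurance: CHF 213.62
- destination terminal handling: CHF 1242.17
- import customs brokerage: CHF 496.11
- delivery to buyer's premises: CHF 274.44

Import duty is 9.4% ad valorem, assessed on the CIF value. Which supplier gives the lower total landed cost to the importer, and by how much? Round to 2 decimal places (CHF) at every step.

Supplier A is cheaper by CHF 1189.14

Supplier A (CIF):
The CIF price already equals the CIF value: 33916.67
Import duty = 33916.67 × 9.4% = 3188.17
Buyer bears (A): 1242.17 + 496.11 + 274.44 = 2012.72
Landed cost (A) = invoice 33916.67 + 2012.72 + duty 3188.17 = 39117.56
Supplier B (FOB):
CIF value = FOB price + freight + insurance = 28454.88 + 6335.14 + 213.62 = 35003.64
Import duty = 35003.64 × 9.4% = 3290.34
Buyer bears (B): 6335.14 + 213.62 + 1242.17 + 496.11 + 274.44 = 8561.48
Landed cost (B) = invoice 28454.88 + 8561.48 + duty 3290.34 = 40306.70
Difference = |39117.56 − 40306.70| = 1189.14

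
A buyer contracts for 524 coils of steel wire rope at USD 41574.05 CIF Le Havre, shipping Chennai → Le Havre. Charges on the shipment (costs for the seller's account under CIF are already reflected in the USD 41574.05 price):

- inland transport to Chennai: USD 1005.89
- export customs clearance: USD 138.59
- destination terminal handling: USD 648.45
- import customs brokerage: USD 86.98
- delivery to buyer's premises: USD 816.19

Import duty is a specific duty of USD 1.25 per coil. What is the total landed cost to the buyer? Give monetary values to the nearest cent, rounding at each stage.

CIF: the seller pays costs through ocean freight and marine insurance to the destination port.
Already in the invoice (seller's account under CIF): inland to port, export clearance — exclude.
The CIF price already equals the CIF value: 41574.05
Import duty = 524 × 1.25 = 655.00
Buyer bears: destination terminal 648.45 + brokerage 86.98 + delivery 816.19 + duty 655.00 = 2206.62
Landed cost = invoice 41574.05 + 2206.62 = 43780.67

Total landed cost: USD 43780.67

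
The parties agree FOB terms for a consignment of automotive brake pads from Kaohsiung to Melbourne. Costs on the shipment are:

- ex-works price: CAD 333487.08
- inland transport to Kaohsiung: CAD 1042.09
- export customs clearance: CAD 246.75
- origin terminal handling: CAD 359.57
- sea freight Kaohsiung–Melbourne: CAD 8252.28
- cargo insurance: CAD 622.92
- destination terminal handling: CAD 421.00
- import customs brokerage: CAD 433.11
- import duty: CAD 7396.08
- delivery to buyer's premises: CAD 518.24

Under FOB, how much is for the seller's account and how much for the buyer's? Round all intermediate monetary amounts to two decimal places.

FOB: the seller bears costs until goods are on board at the origin port; the buyer bears freight, insurance and all costs thereafter.
Seller's account: goods 333487.08 + inland to port 1042.09 + export clearance 246.75 + origin terminal 359.57 = 335135.49
Buyer's account: freight 8252.28 + insurance 622.92 + destination terminal 421.00 + brokerage 433.11 + duty 7396.08 + delivery 518.24 = 17643.63

Seller: CAD 335135.49; buyer: CAD 17643.63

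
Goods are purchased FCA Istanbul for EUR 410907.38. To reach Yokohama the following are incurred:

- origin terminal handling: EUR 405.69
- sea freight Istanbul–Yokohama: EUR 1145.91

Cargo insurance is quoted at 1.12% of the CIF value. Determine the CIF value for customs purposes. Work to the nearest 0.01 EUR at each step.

Let C be the CIF value. C = FCA price + pre-shipment costs + freight + 1.12% × C
C − 1.12% × C = 410907.38 + 405.69 + 1145.91
0.9888 × C = 412458.98
C = 412458.98 / 0.9888 = 417130.85
Insurance premium = 1.12% × 417130.85 = 4671.87

CIF value: EUR 417130.85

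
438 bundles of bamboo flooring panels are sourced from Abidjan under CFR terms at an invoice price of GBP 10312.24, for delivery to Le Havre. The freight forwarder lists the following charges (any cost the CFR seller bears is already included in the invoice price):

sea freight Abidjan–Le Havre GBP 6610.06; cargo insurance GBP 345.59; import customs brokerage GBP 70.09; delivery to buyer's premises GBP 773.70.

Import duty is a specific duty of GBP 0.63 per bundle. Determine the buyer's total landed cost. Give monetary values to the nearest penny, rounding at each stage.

Total landed cost: GBP 11777.56

CFR: the seller pays costs through ocean freight to the destination port, but not insurance.
Already in the invoice (seller's account under CFR): freight — exclude.
CIF value = CFR price + insurance = 10312.24 + 345.59 = 10657.83
Import duty = 438 × 0.63 = 275.94
Buyer bears: insurance 345.59 + brokerage 70.09 + delivery 773.70 + duty 275.94 = 1465.32
Landed cost = invoice 10312.24 + 1465.32 = 11777.56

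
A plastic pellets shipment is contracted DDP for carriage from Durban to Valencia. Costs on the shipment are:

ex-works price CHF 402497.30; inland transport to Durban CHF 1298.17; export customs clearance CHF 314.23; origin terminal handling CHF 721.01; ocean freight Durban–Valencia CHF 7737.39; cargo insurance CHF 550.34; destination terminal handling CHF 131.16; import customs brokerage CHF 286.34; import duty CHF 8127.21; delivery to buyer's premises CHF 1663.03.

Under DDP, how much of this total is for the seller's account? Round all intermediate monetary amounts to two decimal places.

DDP: the seller bears all costs including import duty.
Seller's account: goods 402497.30 + inland to port 1298.17 + export clearance 314.23 + origin terminal 721.01 + freight 7737.39 + insurance 550.34 + destination terminal 131.16 + brokerage 286.34 + duty 8127.21 + delivery 1663.03 = 423326.18
Buyer's account: 0.00

Seller's account: CHF 423326.18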